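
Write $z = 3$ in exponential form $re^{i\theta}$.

r = |z| = sqrt((3)^2 + (0)^2) = sqrt(9 + 0) = sqrt(9) = 3
b = 0 and a > 0, so z lies on the positive real axis: θ = 0
z = 3e^(i*0) = 3


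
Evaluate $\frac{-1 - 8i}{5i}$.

Multiply numerator and denominator by conjugate (-5i):
= (-1 - 8i)(-5i) / (0^2 + 5^2)
= (-40 + 5i) / 25
Divide through by 5: (-8 + i) / 5
= -8/5 + (1/5)i


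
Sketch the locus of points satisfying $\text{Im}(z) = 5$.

Im(z) = y where z = x + yi; the equation y = 5 is satisfied by all points with that y-coordinate
Locus: Horizontal line y = 5


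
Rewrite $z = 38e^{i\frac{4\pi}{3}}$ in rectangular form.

a = r cos θ = 38 * -1/2 = -19
b = r sin θ = 38 * -sqrt(3)/2 = -19*sqrt(3)
z = -19 - 19*sqrt(3)i


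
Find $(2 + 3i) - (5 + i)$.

(2 - 5) + (3 - 1)i = -3 + 2i


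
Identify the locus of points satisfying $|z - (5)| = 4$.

|z - z0| = r describes a circle centered at z0 with radius r
Here z0 = 5 and r = 4
Locus: Circle centered at (5, 0) with radius 4


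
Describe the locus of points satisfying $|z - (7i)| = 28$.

|z - z0| = r describes a circle centered at z0 with radius r
Here z0 = 7i and r = 28
Locus: Circle centered at (0, 7) with radius 28


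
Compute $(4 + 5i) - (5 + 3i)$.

(4 - 5) + (5 - 3)i = -1 + 2i


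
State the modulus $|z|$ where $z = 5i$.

|z| = sqrt(a^2 + b^2) = sqrt(0^2 + 5^2) = sqrt(25) = 5


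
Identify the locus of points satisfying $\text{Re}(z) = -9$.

Re(z) = x where z = x + yi; the equation x = -9 is satisfied by all points with that x-coordinate
Locus: Vertical line x = -9


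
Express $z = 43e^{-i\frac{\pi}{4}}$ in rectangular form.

a = r cos θ = 43 * sqrt(2)/2 = 43*sqrt(2)/2
b = r sin θ = 43 * -sqrt(2)/2 = -43*sqrt(2)/2
z = 43*sqrt(2)/2 - (43*sqrt(2)/2)i


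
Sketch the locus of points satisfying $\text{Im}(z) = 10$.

Im(z) = y where z = x + yi; the equation y = 10 is satisfied by all points with that y-coordinate
Locus: Horizontal line y = 10


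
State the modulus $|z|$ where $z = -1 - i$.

|z| = sqrt(a^2 + b^2) = sqrt((-1)^2 + (-1)^2) = sqrt(2) = sqrt(2)


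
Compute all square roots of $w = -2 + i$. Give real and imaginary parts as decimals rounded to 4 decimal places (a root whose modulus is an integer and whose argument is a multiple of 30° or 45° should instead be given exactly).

|w| = sqrt(5) ≈ 2.236068, arg(w) ≈ 153.434949°
Root modulus = sqrt(5)^(1/2) ≈ 1.495349
Root arguments: θ_k = (arg(w) + 360°k)/2 for k = 0, 1, ..., 1
Compute each root as (root modulus)(cos θ_k + i sin θ_k) using full-precision intermediates, then round to 4 decimal places.
Roots: 0.3436 + 1.4553i, -0.3436 - 1.4553i


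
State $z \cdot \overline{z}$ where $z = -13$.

z * conjugate(z) = |z|^2 = a^2 + b^2
= (-13)^2 + 0^2 = 169


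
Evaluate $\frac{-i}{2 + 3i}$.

Multiply numerator and denominator by conjugate (2 - 3i):
= (-i)(2 - 3i) / (2^2 + 3^2)
= (-3 - 2i) / 13
= -3/13 - (2/13)i


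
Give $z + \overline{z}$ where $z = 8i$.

z + conjugate(z) = (a + bi) + (a - bi) = 2a
= 2 * 0 = 0


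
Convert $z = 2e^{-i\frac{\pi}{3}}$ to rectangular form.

a = r cos θ = 2 * 1/2 = 1
b = r sin θ = 2 * -sqrt(3)/2 = -sqrt(3)
z = 1 - sqrt(3)i


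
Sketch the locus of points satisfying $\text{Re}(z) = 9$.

Re(z) = x where z = x + yi; the equation x = 9 is satisfied by all points with that x-coordinate
Locus: Vertical line x = 9


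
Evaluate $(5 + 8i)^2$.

(a + bi)^2 = a^2 - b^2 + 2abi
= 5^2 - 8^2 + 2*5*8i
= -39 + 80i


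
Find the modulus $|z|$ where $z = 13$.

|z| = sqrt(a^2 + b^2) = sqrt(13^2 + 0^2) = sqrt(169) = 13


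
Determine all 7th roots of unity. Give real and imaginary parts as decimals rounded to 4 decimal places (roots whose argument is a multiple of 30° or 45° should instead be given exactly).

ω_k = e^(2πik/7) = cos(2πk/7) + i sin(2πk/7) for k = 0, 1, ..., 6
Roots: 1, 0.6235 + 0.7818i, -0.2225 + 0.9749i, -0.9010 + 0.4339i, -0.9010 - 0.4339i, -0.2225 - 0.9749i, 0.6235 - 0.7818i


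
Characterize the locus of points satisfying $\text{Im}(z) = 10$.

Im(z) = y where z = x + yi; the equation y = 10 is satisfied by all points with that y-coordinate
Locus: Horizontal line y = 10


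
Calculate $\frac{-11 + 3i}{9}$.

Divisor is real, so divide each part by 9:
= -11/9 + (1/3)i


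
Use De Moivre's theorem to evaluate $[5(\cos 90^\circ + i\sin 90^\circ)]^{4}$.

By De Moivre: z^n = r^n(cos(nθ) + i sin(nθ))
= 5^4(cos(4*90°) + i sin(4*90°))
= 625(cos 0° + i sin 0°)
= 625


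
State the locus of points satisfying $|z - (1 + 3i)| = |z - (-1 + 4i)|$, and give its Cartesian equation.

|z - z1| = |z - z2| means z is equidistant from z1 and z2,
i.e. the perpendicular bisector of the segment from (1, 3) to (-1, 4) (midpoint (0, 7/2)).
With z = x + yi, square both sides:
(x - 1)^2 + (y - 3)^2 = (x - (-1))^2 + (y - 4)^2
The x^2 and y^2 terms cancel: -4x + 2y = 17 - 10 = 7
Simplify: 4x - 2y = -7
Locus: Perpendicular bisector of the segment from (1, 3) to (-1, 4): the line 4x - 2y = -7


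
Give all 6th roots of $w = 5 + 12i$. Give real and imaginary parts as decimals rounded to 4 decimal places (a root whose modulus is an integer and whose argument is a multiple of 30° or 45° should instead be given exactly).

|w| = 13, arg(w) ≈ 67.380135°
Root modulus = 13^(1/6) ≈ 1.533406
Root arguments: θ_k = (arg(w) + 360°k)/6 for k = 0, 1, ..., 5
Compute each root as (root modulus)(cos θ_k + i sin θ_k) using full-precision intermediates, then round to 4 decimal places.
Roots: 1.5040 + 0.2986i, 0.4934 + 1.4519i, -1.0106 + 1.1532i, -1.5040 - 0.2986i, -0.4934 - 1.4519i, 1.0106 - 1.1532i


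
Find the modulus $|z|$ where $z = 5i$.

|z| = sqrt(a^2 + b^2) = sqrt(0^2 + 5^2) = sqrt(25) = 5


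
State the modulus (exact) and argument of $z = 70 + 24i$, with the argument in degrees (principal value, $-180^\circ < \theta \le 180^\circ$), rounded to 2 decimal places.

|z| = sqrt(70^2 + 24^2) = 74
arg(z) = arctan(b/a) = arctan(24/70) (quadrant-adjusted) = 18.92°


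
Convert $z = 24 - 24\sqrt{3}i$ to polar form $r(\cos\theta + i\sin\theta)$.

r = |z| = sqrt(a^2 + b^2) = sqrt((24)^2 + (-24*sqrt(3))^2) = sqrt(576 + 1728) = sqrt(2304) = 48
θ = arctan(b/a) = arctan(-41.5692/24) (quadrant-adjusted) = 300°
z = 48(cos 300° + i sin 300°)


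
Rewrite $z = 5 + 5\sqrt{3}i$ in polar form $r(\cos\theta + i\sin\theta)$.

r = |z| = sqrt(a^2 + b^2) = sqrt((5)^2 + (5*sqrt(3))^2) = sqrt(25 + 75) = sqrt(100) = 10
θ = arctan(b/a) = arctan(8.6603/5) (quadrant-adjusted) = 60°
z = 10(cos 60° + i sin 60°)


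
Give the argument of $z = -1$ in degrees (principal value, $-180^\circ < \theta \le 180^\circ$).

b = 0 and a < 0, so z lies on the negative real axis: θ = 180°


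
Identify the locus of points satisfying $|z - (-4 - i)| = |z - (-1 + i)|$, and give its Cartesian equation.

|z - z1| = |z - z2| means z is equidistant from z1 and z2,
i.e. the perpendicular bisector of the segment from (-4, -1) to (-1, 1) (midpoint (-5/2, 0)).
With z = x + yi, square both sides:
(x - (-4))^2 + (y - (-1))^2 = (x - (-1))^2 + (y - 1)^2
The x^2 and y^2 terms cancel: 6x + 4y = 2 - 17 = -15
Simplify: 6x + 4y = -15
Locus: Perpendicular bisector of the segment from (-4, -1) to (-1, 1): the line 6x + 4y = -15


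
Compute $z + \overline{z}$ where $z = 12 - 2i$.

z + conjugate(z) = (a + bi) + (a - bi) = 2a
= 2 * 12 = 24


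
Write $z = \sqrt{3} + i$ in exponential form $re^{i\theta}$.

r = |z| = sqrt((sqrt(3))^2 + (1)^2) = sqrt(3 + 1) = sqrt(4) = 2
θ = arctan(b/a) = arctan(1/1.7321) (quadrant-adjusted) = 30° = π/6
z = 2e^(i*π/6)


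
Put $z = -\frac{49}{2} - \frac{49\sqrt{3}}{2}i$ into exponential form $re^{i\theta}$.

r = |z| = sqrt((-49/2)^2 + (-49*sqrt(3)/2)^2) = sqrt(2401/4 + 7203/4) = sqrt(2401) = 49
θ = arctan(b/a) = arctan(-42.4352/-24.5) (quadrant-adjusted) = -120° = -2π/3
z = 49e^(-i*2π/3)


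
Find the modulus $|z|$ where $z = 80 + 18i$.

|z| = sqrt(a^2 + b^2) = sqrt(80^2 + 18^2) = sqrt(6724) = 82


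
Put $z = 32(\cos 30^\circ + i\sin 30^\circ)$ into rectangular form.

a = r cos θ = 32 * sqrt(3)/2 = 16*sqrt(3)
b = r sin θ = 32 * 1/2 = 16
z = 16*sqrt(3) + 16i


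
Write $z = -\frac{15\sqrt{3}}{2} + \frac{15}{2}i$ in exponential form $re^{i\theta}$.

r = |z| = sqrt((-15*sqrt(3)/2)^2 + (15/2)^2) = sqrt(675/4 + 225/4) = sqrt(225) = 15
θ = arctan(b/a) = arctan(7.5/-12.9904) (quadrant-adjusted) = 150° = 5π/6
z = 15e^(i*5π/6)


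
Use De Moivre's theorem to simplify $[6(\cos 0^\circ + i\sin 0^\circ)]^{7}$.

By De Moivre: z^n = r^n(cos(nθ) + i sin(nθ))
= 6^7(cos(7*0°) + i sin(7*0°))
= 279936(cos 0° + i sin 0°)
= 279936


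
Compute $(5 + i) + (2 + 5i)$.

(5 + 2) + (1 + 5)i = 7 + 6i


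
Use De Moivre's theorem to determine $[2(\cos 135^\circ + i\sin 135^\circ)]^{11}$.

By De Moivre: z^n = r^n(cos(nθ) + i sin(nθ))
= 2^11(cos(11*135°) + i sin(11*135°))
= 2048(cos 45° + i sin 45°)
= 1024*sqrt(2) + 1024*sqrt(2)i


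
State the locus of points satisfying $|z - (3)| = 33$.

|z - z0| = r describes a circle centered at z0 with radius r
Here z0 = 3 and r = 33
Locus: Circle centered at (3, 0) with radius 33


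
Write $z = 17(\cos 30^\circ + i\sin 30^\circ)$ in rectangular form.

a = r cos θ = 17 * sqrt(3)/2 = 17*sqrt(3)/2
b = r sin θ = 17 * 1/2 = 17/2
z = 17*sqrt(3)/2 + (17/2)i


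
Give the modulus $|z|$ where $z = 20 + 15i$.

|z| = sqrt(a^2 + b^2) = sqrt(20^2 + 15^2) = sqrt(625) = 25


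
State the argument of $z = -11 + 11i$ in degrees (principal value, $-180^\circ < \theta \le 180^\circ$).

θ = arctan(b/a) = arctan(11/-11) (quadrant-adjusted) = 135°


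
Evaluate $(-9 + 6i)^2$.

(a + bi)^2 = a^2 - b^2 + 2abi
= (-9)^2 - 6^2 + 2*(-9)*6i
= 45 - 108i


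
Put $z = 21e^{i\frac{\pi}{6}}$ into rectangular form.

a = r cos θ = 21 * sqrt(3)/2 = 21*sqrt(3)/2
b = r sin θ = 21 * 1/2 = 21/2
z = 21*sqrt(3)/2 + (21/2)i


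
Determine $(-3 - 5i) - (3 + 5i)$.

(-3 - 3) + (-5 - 5)i = -6 - 10i


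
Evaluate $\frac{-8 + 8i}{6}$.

Divisor is real, so divide each part by 6:
= -4/3 + (4/3)i


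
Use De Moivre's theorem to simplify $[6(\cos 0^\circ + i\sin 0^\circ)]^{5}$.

By De Moivre: z^n = r^n(cos(nθ) + i sin(nθ))
= 6^5(cos(5*0°) + i sin(5*0°))
= 7776(cos 0° + i sin 0°)
= 7776


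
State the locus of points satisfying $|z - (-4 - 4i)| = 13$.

|z - z0| = r describes a circle centered at z0 with radius r
Here z0 = -4 - 4i and r = 13
Locus: Circle centered at (-4, -4) with radius 13


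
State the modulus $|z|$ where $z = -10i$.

|z| = sqrt(a^2 + b^2) = sqrt(0^2 + (-10)^2) = sqrt(100) = 10


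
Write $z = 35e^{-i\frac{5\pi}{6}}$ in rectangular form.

a = r cos θ = 35 * -sqrt(3)/2 = -35*sqrt(3)/2
b = r sin θ = 35 * -1/2 = -35/2
z = -35*sqrt(3)/2 - (35/2)i


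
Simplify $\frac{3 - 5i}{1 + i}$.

Multiply numerator and denominator by conjugate (1 - i):
= (3 - 5i)(1 - i) / (1^2 + 1^2)
= (-2 - 8i) / 2
= -1 - 4i


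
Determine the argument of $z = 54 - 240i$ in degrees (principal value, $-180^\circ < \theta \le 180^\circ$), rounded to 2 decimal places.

θ = arctan(b/a) = arctan(-240/54) (quadrant-adjusted) = -77.32°


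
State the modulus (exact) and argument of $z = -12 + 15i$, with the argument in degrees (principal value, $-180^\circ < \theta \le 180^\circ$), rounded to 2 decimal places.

|z| = sqrt((-12)^2 + 15^2) = sqrt(369)
arg(z) = arctan(b/a) = arctan(15/-12) (quadrant-adjusted) = 128.66°


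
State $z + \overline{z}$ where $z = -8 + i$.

z + conjugate(z) = (a + bi) + (a - bi) = 2a
= 2 * (-8) = -16


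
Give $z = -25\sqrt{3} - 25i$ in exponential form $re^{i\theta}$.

r = |z| = sqrt((-25*sqrt(3))^2 + (-25)^2) = sqrt(1875 + 625) = sqrt(2500) = 50
θ = arctan(b/a) = arctan(-25/-43.3013) (quadrant-adjusted) = 210° = 7π/6
z = 50e^(i*7π/6)


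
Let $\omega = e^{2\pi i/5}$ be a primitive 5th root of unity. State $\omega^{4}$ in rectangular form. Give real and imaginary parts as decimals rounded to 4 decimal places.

ω^4 = e^(2πi·4/5) = e^(i·8π/5)
= cos(8π/5) + i sin(8π/5)
= 0.3090 - 0.9511i


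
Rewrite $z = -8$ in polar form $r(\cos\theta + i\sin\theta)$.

r = |z| = sqrt(a^2 + b^2) = sqrt((-8)^2 + (0)^2) = sqrt(64 + 0) = sqrt(64) = 8
b = 0 and a < 0, so z lies on the negative real axis: θ = 180°
z = 8(cos 180° + i sin 180°)


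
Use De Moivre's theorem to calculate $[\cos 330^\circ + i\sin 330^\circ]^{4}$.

By De Moivre: z^n = r^n(cos(nθ) + i sin(nθ))
= 1^4(cos(4*330°) + i sin(4*330°))
= 1(cos 240° + i sin 240°)
= -1/2 - (sqrt(3)/2)i


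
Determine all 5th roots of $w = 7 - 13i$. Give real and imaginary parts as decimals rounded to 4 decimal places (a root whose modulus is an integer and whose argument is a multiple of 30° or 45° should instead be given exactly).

|w| = sqrt(218) ≈ 14.764823, arg(w) ≈ 298.300756°
Root modulus = sqrt(218)^(1/5) ≈ 1.713348
Root arguments: θ_k = (arg(w) + 360°k)/5 for k = 0, 1, ..., 4
Compute each root as (root modulus)(cos θ_k + i sin θ_k) using full-precision intermediates, then round to 4 decimal places.
Roots: 0.8655 + 1.4787i, -1.1389 + 1.2800i, -1.5693 - 0.6876i, 0.1690 - 1.7050i, 1.6738 - 0.3662i


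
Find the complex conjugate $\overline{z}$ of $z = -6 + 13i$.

If z = a + bi, then conjugate(z) = a - bi
conjugate(-6 + 13i) = -6 - 13i


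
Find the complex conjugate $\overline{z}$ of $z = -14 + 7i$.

If z = a + bi, then conjugate(z) = a - bi
conjugate(-14 + 7i) = -14 - 7i


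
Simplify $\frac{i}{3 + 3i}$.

Multiply numerator and denominator by conjugate (3 - 3i):
= (i)(3 - 3i) / (3^2 + 3^2)
= (3 + 3i) / 18
Divide through by 3: (1 + i) / 6
= 1/6 + (1/6)i


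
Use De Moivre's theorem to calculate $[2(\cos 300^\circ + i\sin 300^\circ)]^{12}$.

By De Moivre: z^n = r^n(cos(nθ) + i sin(nθ))
= 2^12(cos(12*300°) + i sin(12*300°))
= 4096(cos 0° + i sin 0°)
= 4096


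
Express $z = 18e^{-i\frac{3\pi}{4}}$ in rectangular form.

a = r cos θ = 18 * -sqrt(2)/2 = -9*sqrt(2)
b = r sin θ = 18 * -sqrt(2)/2 = -9*sqrt(2)
z = -9*sqrt(2) - 9*sqrt(2)i


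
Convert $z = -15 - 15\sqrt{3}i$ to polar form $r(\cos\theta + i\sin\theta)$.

r = |z| = sqrt(a^2 + b^2) = sqrt((-15)^2 + (-15*sqrt(3))^2) = sqrt(225 + 675) = sqrt(900) = 30
θ = arctan(b/a) = arctan(-25.9808/-15) (quadrant-adjusted) = 240°
z = 30(cos 240° + i sin 240°)


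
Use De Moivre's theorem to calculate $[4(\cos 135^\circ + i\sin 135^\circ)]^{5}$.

By De Moivre: z^n = r^n(cos(nθ) + i sin(nθ))
= 4^5(cos(5*135°) + i sin(5*135°))
= 1024(cos 315° + i sin 315°)
= 512*sqrt(2) - 512*sqrt(2)i


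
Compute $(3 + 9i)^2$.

(a + bi)^2 = a^2 - b^2 + 2abi
= 3^2 - 9^2 + 2*3*9i
= -72 + 54i


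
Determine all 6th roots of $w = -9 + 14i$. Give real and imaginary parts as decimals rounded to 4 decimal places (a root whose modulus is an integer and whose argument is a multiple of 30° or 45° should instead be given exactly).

|w| = sqrt(277) ≈ 16.643317, arg(w) ≈ 122.735226°
Root modulus = sqrt(277)^(1/6) ≈ 1.597865
Root arguments: θ_k = (arg(w) + 360°k)/6 for k = 0, 1, ..., 5
Compute each root as (root modulus)(cos θ_k + i sin θ_k) using full-precision intermediates, then round to 4 decimal places.
Roots: 1.4971 + 0.5584i, 0.2649 + 1.5757i, -1.2322 + 1.0173i, -1.4971 - 0.5584i, -0.2649 - 1.5757i, 1.2322 - 1.0173i


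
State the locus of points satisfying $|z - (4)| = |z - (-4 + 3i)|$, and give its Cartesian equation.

|z - z1| = |z - z2| means z is equidistant from z1 and z2,
i.e. the perpendicular bisector of the segment from (4, 0) to (-4, 3) (midpoint (0, 3/2)).
With z = x + yi, square both sides:
(x - 4)^2 + (y - 0)^2 = (x - (-4))^2 + (y - 3)^2
The x^2 and y^2 terms cancel: -16x + 6y = 25 - 16 = 9
Simplify: 16x - 6y = -9
Locus: Perpendicular bisector of the segment from (4, 0) to (-4, 3): the line 16x - 6y = -9


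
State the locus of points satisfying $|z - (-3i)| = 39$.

|z - z0| = r describes a circle centered at z0 with radius r
Here z0 = -3i and r = 39
Locus: Circle centered at (0, -3) with radius 39


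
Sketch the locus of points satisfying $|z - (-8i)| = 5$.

|z - z0| = r describes a circle centered at z0 with radius r
Here z0 = -8i and r = 5
Locus: Circle centered at (0, -8) with radius 5


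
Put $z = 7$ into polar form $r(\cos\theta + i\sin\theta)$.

r = |z| = sqrt(a^2 + b^2) = sqrt((7)^2 + (0)^2) = sqrt(49 + 0) = sqrt(49) = 7
b = 0 and a > 0, so z lies on the positive real axis: θ = 0°
z = 7(cos 0° + i sin 0°)


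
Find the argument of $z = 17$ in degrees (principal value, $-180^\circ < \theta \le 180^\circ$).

b = 0 and a > 0, so z lies on the positive real axis: θ = 0°


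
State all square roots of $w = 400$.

|w| = 400, arg(w) = 0°
Root modulus = 400^(1/2) = 20
Root arguments: θ_k = (0° + 360°k)/2 for k = 0, 1, ..., 1
Roots: 20, -20


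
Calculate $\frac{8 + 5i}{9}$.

Divisor is real, so divide each part by 9:
= 8/9 + (5/9)i


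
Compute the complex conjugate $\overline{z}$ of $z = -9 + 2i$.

If z = a + bi, then conjugate(z) = a - bi
conjugate(-9 + 2i) = -9 - 2i


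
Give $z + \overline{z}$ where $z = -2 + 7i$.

z + conjugate(z) = (a + bi) + (a - bi) = 2a
= 2 * (-2) = -4


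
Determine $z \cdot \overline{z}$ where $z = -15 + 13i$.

z * conjugate(z) = |z|^2 = a^2 + b^2
= (-15)^2 + 13^2 = 394


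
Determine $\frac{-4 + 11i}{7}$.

Divisor is real, so divide each part by 7:
= -4/7 + (11/7)i


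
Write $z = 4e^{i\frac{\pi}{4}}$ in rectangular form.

a = r cos θ = 4 * sqrt(2)/2 = 2*sqrt(2)
b = r sin θ = 4 * sqrt(2)/2 = 2*sqrt(2)
z = 2*sqrt(2) + 2*sqrt(2)i


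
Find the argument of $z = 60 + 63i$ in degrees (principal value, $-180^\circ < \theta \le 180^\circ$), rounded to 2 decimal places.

θ = arctan(b/a) = arctan(63/60) (quadrant-adjusted) = 46.40°


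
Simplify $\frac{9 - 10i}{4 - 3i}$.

Multiply numerator and denominator by conjugate (4 + 3i):
= (9 - 10i)(4 + 3i) / (4^2 + (-3)^2)
= (66 - 13i) / 25
= 66/25 - (13/25)i


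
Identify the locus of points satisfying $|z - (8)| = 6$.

|z - z0| = r describes a circle centered at z0 with radius r
Here z0 = 8 and r = 6
Locus: Circle centered at (8, 0) with radius 6


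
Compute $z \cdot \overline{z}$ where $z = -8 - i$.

z * conjugate(z) = |z|^2 = a^2 + b^2
= (-8)^2 + (-1)^2 = 65


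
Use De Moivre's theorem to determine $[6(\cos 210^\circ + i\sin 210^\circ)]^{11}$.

By De Moivre: z^n = r^n(cos(nθ) + i sin(nθ))
= 6^11(cos(11*210°) + i sin(11*210°))
= 362797056(cos 150° + i sin 150°)
= -181398528*sqrt(3) + 181398528i


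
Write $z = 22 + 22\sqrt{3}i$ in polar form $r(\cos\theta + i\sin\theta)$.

r = |z| = sqrt(a^2 + b^2) = sqrt((22)^2 + (22*sqrt(3))^2) = sqrt(484 + 1452) = sqrt(1936) = 44
θ = arctan(b/a) = arctan(38.1051/22) (quadrant-adjusted) = 60°
z = 44(cos 60° + i sin 60°)


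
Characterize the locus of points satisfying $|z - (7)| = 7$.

|z - z0| = r describes a circle centered at z0 with radius r
Here z0 = 7 and r = 7
Locus: Circle centered at (7, 0) with radius 7


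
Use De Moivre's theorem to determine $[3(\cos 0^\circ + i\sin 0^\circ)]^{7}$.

By De Moivre: z^n = r^n(cos(nθ) + i sin(nθ))
= 3^7(cos(7*0°) + i sin(7*0°))
= 2187(cos 0° + i sin 0°)
= 2187


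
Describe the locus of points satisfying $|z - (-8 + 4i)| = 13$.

|z - z0| = r describes a circle centered at z0 with radius r
Here z0 = -8 + 4i and r = 13
Locus: Circle centered at (-8, 4) with radius 13


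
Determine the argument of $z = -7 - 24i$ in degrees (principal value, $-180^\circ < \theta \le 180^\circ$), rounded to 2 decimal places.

θ = arctan(b/a) = arctan(-24/-7) (quadrant-adjusted) = -106.26°


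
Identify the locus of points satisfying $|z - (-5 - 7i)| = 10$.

|z - z0| = r describes a circle centered at z0 with radius r
Here z0 = -5 - 7i and r = 10
Locus: Circle centered at (-5, -7) with radius 10


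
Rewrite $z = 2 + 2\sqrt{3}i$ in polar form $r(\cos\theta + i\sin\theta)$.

r = |z| = sqrt(a^2 + b^2) = sqrt((2)^2 + (2*sqrt(3))^2) = sqrt(4 + 12) = sqrt(16) = 4
θ = arctan(b/a) = arctan(3.4641/2) (quadrant-adjusted) = 60°
z = 4(cos 60° + i sin 60°)


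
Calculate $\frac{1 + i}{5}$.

Divisor is real, so divide each part by 5:
= 1/5 + (1/5)i


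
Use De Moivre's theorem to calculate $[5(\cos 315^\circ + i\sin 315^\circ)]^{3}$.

By De Moivre: z^n = r^n(cos(nθ) + i sin(nθ))
= 5^3(cos(3*315°) + i sin(3*315°))
= 125(cos 225° + i sin 225°)
= -125*sqrt(2)/2 - (125*sqrt(2)/2)i


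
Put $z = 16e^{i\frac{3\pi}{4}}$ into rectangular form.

a = r cos θ = 16 * -sqrt(2)/2 = -8*sqrt(2)
b = r sin θ = 16 * sqrt(2)/2 = 8*sqrt(2)
z = -8*sqrt(2) + 8*sqrt(2)i


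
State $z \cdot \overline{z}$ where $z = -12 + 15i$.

z * conjugate(z) = |z|^2 = a^2 + b^2
= (-12)^2 + 15^2 = 369


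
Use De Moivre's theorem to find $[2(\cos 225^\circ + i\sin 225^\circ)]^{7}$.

By De Moivre: z^n = r^n(cos(nθ) + i sin(nθ))
= 2^7(cos(7*225°) + i sin(7*225°))
= 128(cos 135° + i sin 135°)
= -64*sqrt(2) + 64*sqrt(2)i


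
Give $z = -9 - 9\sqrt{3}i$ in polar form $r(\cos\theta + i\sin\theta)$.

r = |z| = sqrt(a^2 + b^2) = sqrt((-9)^2 + (-9*sqrt(3))^2) = sqrt(81 + 243) = sqrt(324) = 18
θ = arctan(b/a) = arctan(-15.5885/-9) (quadrant-adjusted) = 240°
z = 18(cos 240° + i sin 240°)


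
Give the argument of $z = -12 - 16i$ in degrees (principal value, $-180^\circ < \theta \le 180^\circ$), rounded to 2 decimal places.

θ = arctan(b/a) = arctan(-16/-12) (quadrant-adjusted) = -126.87°


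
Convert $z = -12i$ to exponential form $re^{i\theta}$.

r = |z| = sqrt((0)^2 + (-12)^2) = sqrt(0 + 144) = sqrt(144) = 12
a = 0 and b < 0, so z lies on the negative imaginary axis: θ = -90° = -π/2
z = 12e^(-i*π/2)


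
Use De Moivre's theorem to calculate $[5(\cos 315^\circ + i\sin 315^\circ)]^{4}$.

By De Moivre: z^n = r^n(cos(nθ) + i sin(nθ))
= 5^4(cos(4*315°) + i sin(4*315°))
= 625(cos 180° + i sin 180°)
= -625


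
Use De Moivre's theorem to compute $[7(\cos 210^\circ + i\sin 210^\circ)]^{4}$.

By De Moivre: z^n = r^n(cos(nθ) + i sin(nθ))
= 7^4(cos(4*210°) + i sin(4*210°))
= 2401(cos 120° + i sin 120°)
= -2401/2 + (2401*sqrt(3)/2)i


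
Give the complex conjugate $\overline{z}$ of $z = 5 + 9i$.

If z = a + bi, then conjugate(z) = a - bi
conjugate(5 + 9i) = 5 - 9i


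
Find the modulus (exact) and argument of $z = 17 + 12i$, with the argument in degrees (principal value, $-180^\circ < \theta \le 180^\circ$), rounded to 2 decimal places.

|z| = sqrt(17^2 + 12^2) = sqrt(433)
arg(z) = arctan(b/a) = arctan(12/17) (quadrant-adjusted) = 35.22°


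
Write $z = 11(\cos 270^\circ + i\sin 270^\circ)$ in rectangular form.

a = r cos θ = 11 * 0 = 0
b = r sin θ = 11 * -1 = -11
z = -11i


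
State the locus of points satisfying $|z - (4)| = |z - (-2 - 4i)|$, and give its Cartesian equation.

|z - z1| = |z - z2| means z is equidistant from z1 and z2,
i.e. the perpendicular bisector of the segment from (4, 0) to (-2, -4) (midpoint (1, -2)).
With z = x + yi, square both sides:
(x - 4)^2 + (y - 0)^2 = (x - (-2))^2 + (y - (-4))^2
The x^2 and y^2 terms cancel: -12x + (-8)y = 20 - 16 = 4
Simplify: 3x + 2y = -1
Locus: Perpendicular bisector of the segment from (4, 0) to (-2, -4): the line 3x + 2y = -1


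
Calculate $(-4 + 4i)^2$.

(a + bi)^2 = a^2 - b^2 + 2abi
= (-4)^2 - 4^2 + 2*(-4)*4i
= -32i


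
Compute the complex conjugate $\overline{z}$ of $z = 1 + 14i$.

If z = a + bi, then conjugate(z) = a - bi
conjugate(1 + 14i) = 1 - 14i


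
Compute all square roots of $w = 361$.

|w| = 361, arg(w) = 0°
Root modulus = 361^(1/2) = 19
Root arguments: θ_k = (0° + 360°k)/2 for k = 0, 1, ..., 1
Roots: 19, -19


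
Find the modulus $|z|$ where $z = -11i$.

|z| = sqrt(a^2 + b^2) = sqrt(0^2 + (-11)^2) = sqrt(121) = 11


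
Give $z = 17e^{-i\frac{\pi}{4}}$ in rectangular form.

a = r cos θ = 17 * sqrt(2)/2 = 17*sqrt(2)/2
b = r sin θ = 17 * -sqrt(2)/2 = -17*sqrt(2)/2
z = 17*sqrt(2)/2 - (17*sqrt(2)/2)i


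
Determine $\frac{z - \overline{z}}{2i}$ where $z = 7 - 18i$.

z - conjugate(z) = 2bi
(z - conjugate(z))/(2i) = 2bi/(2i) = b = -18


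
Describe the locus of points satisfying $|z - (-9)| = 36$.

|z - z0| = r describes a circle centered at z0 with radius r
Here z0 = -9 and r = 36
Locus: Circle centered at (-9, 0) with radius 36


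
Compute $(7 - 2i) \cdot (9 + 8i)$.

(a1*a2 - b1*b2) + (a1*b2 + b1*a2)i
= (63 - (-16)) + (56 + (-18))i
= 79 + 38i


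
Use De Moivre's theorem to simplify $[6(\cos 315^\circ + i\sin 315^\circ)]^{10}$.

By De Moivre: z^n = r^n(cos(nθ) + i sin(nθ))
= 6^10(cos(10*315°) + i sin(10*315°))
= 60466176(cos 270° + i sin 270°)
= -60466176i


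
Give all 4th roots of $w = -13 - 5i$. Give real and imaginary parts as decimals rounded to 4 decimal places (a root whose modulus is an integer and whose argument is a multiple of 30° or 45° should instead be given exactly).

|w| = sqrt(194) ≈ 13.928388, arg(w) ≈ 201.037511°
Root modulus = sqrt(194)^(1/4) ≈ 1.931858
Root arguments: θ_k = (arg(w) + 360°k)/4 for k = 0, 1, ..., 3
Compute each root as (root modulus)(cos θ_k + i sin θ_k) using full-precision intermediates, then round to 4 decimal places.
Roots: 1.2351 + 1.4855i, -1.4855 + 1.2351i, -1.2351 - 1.4855i, 1.4855 - 1.2351i


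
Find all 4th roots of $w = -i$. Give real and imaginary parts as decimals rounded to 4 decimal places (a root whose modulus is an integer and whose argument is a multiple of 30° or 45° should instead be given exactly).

|w| = 1, arg(w) = 270°
Root modulus = 1^(1/4) = 1
Root arguments: θ_k = (270° + 360°k)/4 for k = 0, 1, ..., 3
Compute each root as (root modulus)(cos θ_k + i sin θ_k) using full-precision intermediates, then round to 4 decimal places.
Roots: 0.3827 + 0.9239i, -0.9239 + 0.3827i, -0.3827 - 0.9239i, 0.9239 - 0.3827i


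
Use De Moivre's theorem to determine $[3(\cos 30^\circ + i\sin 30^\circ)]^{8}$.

By De Moivre: z^n = r^n(cos(nθ) + i sin(nθ))
= 3^8(cos(8*30°) + i sin(8*30°))
= 6561(cos 240° + i sin 240°)
= -6561/2 - (6561*sqrt(3)/2)i


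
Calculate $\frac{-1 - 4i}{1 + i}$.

Multiply numerator and denominator by conjugate (1 - i):
= (-1 - 4i)(1 - i) / (1^2 + 1^2)
= (-5 - 3i) / 2
= -5/2 - (3/2)i


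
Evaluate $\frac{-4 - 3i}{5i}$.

Multiply numerator and denominator by conjugate (-5i):
= (-4 - 3i)(-5i) / (0^2 + 5^2)
= (-15 + 20i) / 25
Divide through by 5: (-3 + 4i) / 5
= -3/5 + (4/5)i


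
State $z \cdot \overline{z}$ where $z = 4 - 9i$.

z * conjugate(z) = |z|^2 = a^2 + b^2
= 4^2 + (-9)^2 = 97


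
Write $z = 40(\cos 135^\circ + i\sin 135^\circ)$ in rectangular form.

a = r cos θ = 40 * -sqrt(2)/2 = -20*sqrt(2)
b = r sin θ = 40 * sqrt(2)/2 = 20*sqrt(2)
z = -20*sqrt(2) + 20*sqrt(2)i


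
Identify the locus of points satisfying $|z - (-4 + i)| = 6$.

|z - z0| = r describes a circle centered at z0 with radius r
Here z0 = -4 + i and r = 6
Locus: Circle centered at (-4, 1) with radius 6


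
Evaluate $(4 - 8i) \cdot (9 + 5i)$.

(a1*a2 - b1*b2) + (a1*b2 + b1*a2)i
= (36 - (-40)) + (20 + (-72))i
= 76 - 52i


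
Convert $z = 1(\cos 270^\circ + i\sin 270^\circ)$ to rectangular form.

a = r cos θ = 1 * 0 = 0
b = r sin θ = 1 * -1 = -1
z = -i


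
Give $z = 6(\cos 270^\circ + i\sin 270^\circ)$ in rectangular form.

a = r cos θ = 6 * 0 = 0
b = r sin θ = 6 * -1 = -6
z = -6i


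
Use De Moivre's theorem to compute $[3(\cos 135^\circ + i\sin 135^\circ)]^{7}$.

By De Moivre: z^n = r^n(cos(nθ) + i sin(nθ))
= 3^7(cos(7*135°) + i sin(7*135°))
= 2187(cos 225° + i sin 225°)
= -2187*sqrt(2)/2 - (2187*sqrt(2)/2)i


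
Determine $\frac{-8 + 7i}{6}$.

Divisor is real, so divide each part by 6:
= -4/3 + (7/6)i


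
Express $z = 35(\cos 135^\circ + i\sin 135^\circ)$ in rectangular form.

a = r cos θ = 35 * -sqrt(2)/2 = -35*sqrt(2)/2
b = r sin θ = 35 * sqrt(2)/2 = 35*sqrt(2)/2
z = -35*sqrt(2)/2 + (35*sqrt(2)/2)i


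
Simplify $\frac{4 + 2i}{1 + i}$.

Multiply numerator and denominator by conjugate (1 - i):
= (4 + 2i)(1 - i) / (1^2 + 1^2)
= (6 - 2i) / 2
= 3 - i


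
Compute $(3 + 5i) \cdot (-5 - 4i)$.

(a1*a2 - b1*b2) + (a1*b2 + b1*a2)i
= (-15 - (-20)) + (-12 + (-25))i
= 5 - 37i


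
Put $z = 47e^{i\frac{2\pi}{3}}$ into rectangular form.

a = r cos θ = 47 * -1/2 = -47/2
b = r sin θ = 47 * sqrt(3)/2 = 47*sqrt(3)/2
z = -47/2 + (47*sqrt(3)/2)i


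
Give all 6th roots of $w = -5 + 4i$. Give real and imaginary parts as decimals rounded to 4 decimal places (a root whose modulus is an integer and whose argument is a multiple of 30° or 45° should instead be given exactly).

|w| = sqrt(41) ≈ 6.403124, arg(w) ≈ 141.340192°
Root modulus = sqrt(41)^(1/6) ≈ 1.362695
Root arguments: θ_k = (arg(w) + 360°k)/6 for k = 0, 1, ..., 5
Compute each root as (root modulus)(cos θ_k + i sin θ_k) using full-precision intermediates, then round to 4 decimal places.
Roots: 1.2491 + 0.5446i, 0.1529 + 1.3541i, -1.0962 + 0.8095i, -1.2491 - 0.5446i, -0.1529 - 1.3541i, 1.0962 - 0.8095i


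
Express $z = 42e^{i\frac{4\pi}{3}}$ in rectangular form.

a = r cos θ = 42 * -1/2 = -21
b = r sin θ = 42 * -sqrt(3)/2 = -21*sqrt(3)
z = -21 - 21*sqrt(3)i


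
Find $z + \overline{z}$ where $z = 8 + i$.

z + conjugate(z) = (a + bi) + (a - bi) = 2a
= 2 * 8 = 16


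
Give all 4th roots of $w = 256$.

|w| = 256, arg(w) = 0°
Root modulus = 256^(1/4) = 4
Root arguments: θ_k = (0° + 360°k)/4 for k = 0, 1, ..., 3
Roots: 4, 4i, -4, -4i


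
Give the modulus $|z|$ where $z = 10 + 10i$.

|z| = sqrt(a^2 + b^2) = sqrt(10^2 + 10^2) = sqrt(200) = sqrt(200)


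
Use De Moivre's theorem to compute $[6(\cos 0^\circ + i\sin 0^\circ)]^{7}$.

By De Moivre: z^n = r^n(cos(nθ) + i sin(nθ))
= 6^7(cos(7*0°) + i sin(7*0°))
= 279936(cos 0° + i sin 0°)
= 279936


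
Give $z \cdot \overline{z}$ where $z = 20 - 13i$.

z * conjugate(z) = |z|^2 = a^2 + b^2
= 20^2 + (-13)^2 = 569


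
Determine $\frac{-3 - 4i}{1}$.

Divisor is real, so divide each part by 1:
= -3 - 4i


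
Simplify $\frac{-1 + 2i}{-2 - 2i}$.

Multiply numerator and denominator by conjugate (-2 + 2i):
= (-1 + 2i)(-2 + 2i) / ((-2)^2 + (-2)^2)
= (-2 - 6i) / 8
Divide through by 2: (-1 - 3i) / 4
= -1/4 - (3/4)i


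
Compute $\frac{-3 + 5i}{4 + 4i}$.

Multiply numerator and denominator by conjugate (4 - 4i):
= (-3 + 5i)(4 - 4i) / (4^2 + 4^2)
= (8 + 32i) / 32
Divide through by 8: (1 + 4i) / 4
= 1/4 + i


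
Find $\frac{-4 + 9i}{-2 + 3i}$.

Multiply numerator and denominator by conjugate (-2 - 3i):
= (-4 + 9i)(-2 - 3i) / ((-2)^2 + 3^2)
= (35 - 6i) / 13
= 35/13 - (6/13)i


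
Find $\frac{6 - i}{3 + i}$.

Multiply numerator and denominator by conjugate (3 - i):
= (6 - i)(3 - i) / (3^2 + 1^2)
= (17 - 9i) / 10
= 17/10 - (9/10)i


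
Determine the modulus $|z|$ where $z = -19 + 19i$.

|z| = sqrt(a^2 + b^2) = sqrt((-19)^2 + 19^2) = sqrt(722) = sqrt(722)


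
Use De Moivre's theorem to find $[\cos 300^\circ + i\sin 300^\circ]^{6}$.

By De Moivre: z^n = r^n(cos(nθ) + i sin(nθ))
= 1^6(cos(6*300°) + i sin(6*300°))
= 1(cos 0° + i sin 0°)
= 1


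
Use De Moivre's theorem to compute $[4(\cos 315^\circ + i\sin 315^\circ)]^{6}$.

By De Moivre: z^n = r^n(cos(nθ) + i sin(nθ))
= 4^6(cos(6*315°) + i sin(6*315°))
= 4096(cos 90° + i sin 90°)
= 4096i


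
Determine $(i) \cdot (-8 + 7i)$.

(a1*a2 - b1*b2) + (a1*b2 + b1*a2)i
= (0 - 7) + (0 + (-8))i
= -7 - 8i


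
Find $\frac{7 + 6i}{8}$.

Divisor is real, so divide each part by 8:
= 7/8 + (3/4)i


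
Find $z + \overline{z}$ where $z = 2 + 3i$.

z + conjugate(z) = (a + bi) + (a - bi) = 2a
= 2 * 2 = 4


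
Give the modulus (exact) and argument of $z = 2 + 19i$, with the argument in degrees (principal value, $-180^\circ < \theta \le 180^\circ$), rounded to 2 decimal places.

|z| = sqrt(2^2 + 19^2) = sqrt(365)
arg(z) = arctan(b/a) = arctan(19/2) (quadrant-adjusted) = 83.99°


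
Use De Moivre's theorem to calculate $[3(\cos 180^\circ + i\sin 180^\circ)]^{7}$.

By De Moivre: z^n = r^n(cos(nθ) + i sin(nθ))
= 3^7(cos(7*180°) + i sin(7*180°))
= 2187(cos 180° + i sin 180°)
= -2187


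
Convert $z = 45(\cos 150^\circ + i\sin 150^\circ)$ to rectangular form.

a = r cos θ = 45 * -sqrt(3)/2 = -45*sqrt(3)/2
b = r sin θ = 45 * 1/2 = 45/2
z = -45*sqrt(3)/2 + (45/2)i


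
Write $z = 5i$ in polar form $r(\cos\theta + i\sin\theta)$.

r = |z| = sqrt(a^2 + b^2) = sqrt((0)^2 + (5)^2) = sqrt(0 + 25) = sqrt(25) = 5
a = 0 and b > 0, so z lies on the positive imaginary axis: θ = 90°
z = 5(cos 90° + i sin 90°)


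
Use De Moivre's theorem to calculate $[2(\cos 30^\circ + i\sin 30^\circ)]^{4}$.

By De Moivre: z^n = r^n(cos(nθ) + i sin(nθ))
= 2^4(cos(4*30°) + i sin(4*30°))
= 16(cos 120° + i sin 120°)
= -8 + 8*sqrt(3)i


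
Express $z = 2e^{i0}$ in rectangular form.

a = r cos θ = 2 * 1 = 2
b = r sin θ = 2 * 0 = 0
z = 2


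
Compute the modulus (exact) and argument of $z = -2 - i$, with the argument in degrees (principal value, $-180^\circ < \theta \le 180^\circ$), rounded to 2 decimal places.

|z| = sqrt((-2)^2 + (-1)^2) = sqrt(5)
arg(z) = arctan(b/a) = arctan(-1/-2) (quadrant-adjusted) = -153.43°


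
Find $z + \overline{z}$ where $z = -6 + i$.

z + conjugate(z) = (a + bi) + (a - bi) = 2a
= 2 * (-6) = -12


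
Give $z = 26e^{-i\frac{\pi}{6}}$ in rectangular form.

a = r cos θ = 26 * sqrt(3)/2 = 13*sqrt(3)
b = r sin θ = 26 * -1/2 = -13
z = 13*sqrt(3) - 13i


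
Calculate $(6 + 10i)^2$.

(a + bi)^2 = a^2 - b^2 + 2abi
= 6^2 - 10^2 + 2*6*10i
= -64 + 120i


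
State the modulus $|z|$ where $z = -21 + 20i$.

|z| = sqrt(a^2 + b^2) = sqrt((-21)^2 + 20^2) = sqrt(841) = 29


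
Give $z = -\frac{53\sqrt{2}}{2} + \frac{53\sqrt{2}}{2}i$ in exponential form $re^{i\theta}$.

r = |z| = sqrt((-53*sqrt(2)/2)^2 + (53*sqrt(2)/2)^2) = sqrt(2809/2 + 2809/2) = sqrt(2809) = 53
θ = arctan(b/a) = arctan(37.4767/-37.4767) (quadrant-adjusted) = 135° = 3π/4
z = 53e^(i*3π/4)


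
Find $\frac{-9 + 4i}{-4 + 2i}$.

Multiply numerator and denominator by conjugate (-4 - 2i):
= (-9 + 4i)(-4 - 2i) / ((-4)^2 + 2^2)
= (44 + 2i) / 20
Divide through by 2: (22 + i) / 10
= 11/5 + (1/10)i


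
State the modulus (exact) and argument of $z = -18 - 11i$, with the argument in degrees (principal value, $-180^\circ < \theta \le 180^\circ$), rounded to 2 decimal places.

|z| = sqrt((-18)^2 + (-11)^2) = sqrt(445)
arg(z) = arctan(b/a) = arctan(-11/-18) (quadrant-adjusted) = -148.57°


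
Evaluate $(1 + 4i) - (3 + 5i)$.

(1 - 3) + (4 - 5)i = -2 - i


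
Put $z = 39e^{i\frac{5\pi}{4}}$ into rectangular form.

a = r cos θ = 39 * -sqrt(2)/2 = -39*sqrt(2)/2
b = r sin θ = 39 * -sqrt(2)/2 = -39*sqrt(2)/2
z = -39*sqrt(2)/2 - (39*sqrt(2)/2)i


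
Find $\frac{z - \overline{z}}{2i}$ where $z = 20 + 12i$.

z - conjugate(z) = 2bi
(z - conjugate(z))/(2i) = 2bi/(2i) = b = 12


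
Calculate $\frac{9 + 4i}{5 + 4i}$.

Multiply numerator and denominator by conjugate (5 - 4i):
= (9 + 4i)(5 - 4i) / (5^2 + 4^2)
= (61 - 16i) / 41
= 61/41 - (16/41)i


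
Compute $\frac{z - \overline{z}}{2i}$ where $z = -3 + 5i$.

z - conjugate(z) = 2bi
(z - conjugate(z))/(2i) = 2bi/(2i) = b = 5


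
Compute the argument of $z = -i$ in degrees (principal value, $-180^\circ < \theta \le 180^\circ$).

a = 0 and b < 0, so z lies on the negative imaginary axis: θ = -90°


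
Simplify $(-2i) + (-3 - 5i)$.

(0 + (-3)) + (-2 + (-5))i = -3 - 7i


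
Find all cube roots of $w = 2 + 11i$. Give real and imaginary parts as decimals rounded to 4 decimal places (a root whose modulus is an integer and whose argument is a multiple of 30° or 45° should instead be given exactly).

|w| = sqrt(125) ≈ 11.180340, arg(w) ≈ 79.695154°
Root modulus = sqrt(125)^(1/3) ≈ 2.236068
Root arguments: θ_k = (arg(w) + 360°k)/3 for k = 0, 1, ..., 2
Compute each root as (root modulus)(cos θ_k + i sin θ_k) using full-precision intermediates, then round to 4 decimal places.
Roots: 2.0000 + 1.0000i, -1.8660 + 1.2321i, -0.1340 - 2.2321i


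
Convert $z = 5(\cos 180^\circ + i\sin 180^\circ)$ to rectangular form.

a = r cos θ = 5 * -1 = -5
b = r sin θ = 5 * 0 = 0
z = -5


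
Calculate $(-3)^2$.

(a + bi)^2 = a^2 - b^2 + 2abi
= (-3)^2 - 0^2 + 2*(-3)*0i
= 9


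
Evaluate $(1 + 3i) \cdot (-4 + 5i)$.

(a1*a2 - b1*b2) + (a1*b2 + b1*a2)i
= (-4 - 15) + (5 + (-12))i
= -19 - 7i


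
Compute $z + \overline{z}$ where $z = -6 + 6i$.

z + conjugate(z) = (a + bi) + (a - bi) = 2a
= 2 * (-6) = -12


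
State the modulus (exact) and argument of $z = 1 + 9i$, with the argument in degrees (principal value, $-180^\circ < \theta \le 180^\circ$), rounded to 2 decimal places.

|z| = sqrt(1^2 + 9^2) = sqrt(82)
arg(z) = arctan(b/a) = arctan(9/1) (quadrant-adjusted) = 83.66°


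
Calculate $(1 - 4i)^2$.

(a + bi)^2 = a^2 - b^2 + 2abi
= 1^2 - (-4)^2 + 2*1*(-4)i
= -15 - 8i


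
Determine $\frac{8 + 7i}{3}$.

Divisor is real, so divide each part by 3:
= 8/3 + (7/3)i


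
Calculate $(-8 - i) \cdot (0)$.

(a1*a2 - b1*b2) + (a1*b2 + b1*a2)i
= (0 - 0) + (0 + 0)i
= 0


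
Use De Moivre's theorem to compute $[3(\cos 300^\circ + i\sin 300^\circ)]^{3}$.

By De Moivre: z^n = r^n(cos(nθ) + i sin(nθ))
= 3^3(cos(3*300°) + i sin(3*300°))
= 27(cos 180° + i sin 180°)
= -27


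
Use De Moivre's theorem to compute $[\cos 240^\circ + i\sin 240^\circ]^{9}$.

By De Moivre: z^n = r^n(cos(nθ) + i sin(nθ))
= 1^9(cos(9*240°) + i sin(9*240°))
= 1(cos 0° + i sin 0°)
= 1


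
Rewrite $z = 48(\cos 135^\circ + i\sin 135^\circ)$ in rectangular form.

a = r cos θ = 48 * -sqrt(2)/2 = -24*sqrt(2)
b = r sin θ = 48 * sqrt(2)/2 = 24*sqrt(2)
z = -24*sqrt(2) + 24*sqrt(2)i


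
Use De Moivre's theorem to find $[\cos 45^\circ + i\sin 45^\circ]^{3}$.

By De Moivre: z^n = r^n(cos(nθ) + i sin(nθ))
= 1^3(cos(3*45°) + i sin(3*45°))
= 1(cos 135° + i sin 135°)
= -sqrt(2)/2 + (sqrt(2)/2)i


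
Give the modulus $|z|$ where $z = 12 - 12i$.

|z| = sqrt(a^2 + b^2) = sqrt(12^2 + (-12)^2) = sqrt(288) = sqrt(288)


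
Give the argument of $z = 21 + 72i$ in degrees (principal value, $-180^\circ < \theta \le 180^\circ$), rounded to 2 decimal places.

θ = arctan(b/a) = arctan(72/21) (quadrant-adjusted) = 73.74°


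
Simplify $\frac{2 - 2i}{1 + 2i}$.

Multiply numerator and denominator by conjugate (1 - 2i):
= (2 - 2i)(1 - 2i) / (1^2 + 2^2)
= (-2 - 6i) / 5
= -2/5 - (6/5)i


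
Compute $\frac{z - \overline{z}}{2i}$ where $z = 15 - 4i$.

z - conjugate(z) = 2bi
(z - conjugate(z))/(2i) = 2bi/(2i) = b = -4


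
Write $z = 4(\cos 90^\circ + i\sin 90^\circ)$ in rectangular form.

a = r cos θ = 4 * 0 = 0
b = r sin θ = 4 * 1 = 4
z = 4i


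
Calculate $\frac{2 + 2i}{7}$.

Divisor is real, so divide each part by 7:
= 2/7 + (2/7)i


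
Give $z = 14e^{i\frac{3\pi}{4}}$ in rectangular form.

a = r cos θ = 14 * -sqrt(2)/2 = -7*sqrt(2)
b = r sin θ = 14 * sqrt(2)/2 = 7*sqrt(2)
z = -7*sqrt(2) + 7*sqrt(2)i


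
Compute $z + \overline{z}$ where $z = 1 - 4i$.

z + conjugate(z) = (a + bi) + (a - bi) = 2a
= 2 * 1 = 2


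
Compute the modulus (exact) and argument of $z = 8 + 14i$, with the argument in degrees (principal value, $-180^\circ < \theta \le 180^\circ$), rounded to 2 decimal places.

|z| = sqrt(8^2 + 14^2) = sqrt(260)
arg(z) = arctan(b/a) = arctan(14/8) (quadrant-adjusted) = 60.26°
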